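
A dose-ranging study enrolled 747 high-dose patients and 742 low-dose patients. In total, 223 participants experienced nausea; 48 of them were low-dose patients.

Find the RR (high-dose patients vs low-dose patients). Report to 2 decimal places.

high-dose patients with the outcome: 223 − 48 = 175
high-dose patients without the outcome: 747 − 175 = 572
low-dose patients without the outcome: 742 − 48 = 694
risk, high-dose patients = 175/747 = 0.2343
risk, low-dose patients = 48/742 = 0.0647
RR = 0.2343 / 0.0647 = 3.62

RR = 3.62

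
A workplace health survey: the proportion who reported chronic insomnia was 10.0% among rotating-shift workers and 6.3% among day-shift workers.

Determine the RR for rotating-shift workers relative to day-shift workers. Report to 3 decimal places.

RR = 0.1000 / 0.0630 = 1.587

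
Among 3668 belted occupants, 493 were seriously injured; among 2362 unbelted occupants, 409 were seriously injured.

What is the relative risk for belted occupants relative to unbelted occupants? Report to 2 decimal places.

RR: 0.78

risk, belted occupants = 493/3668 = 0.1344
risk, unbelted occupants = 409/2362 = 0.1732
RR = 0.1344 / 0.1732 = 0.78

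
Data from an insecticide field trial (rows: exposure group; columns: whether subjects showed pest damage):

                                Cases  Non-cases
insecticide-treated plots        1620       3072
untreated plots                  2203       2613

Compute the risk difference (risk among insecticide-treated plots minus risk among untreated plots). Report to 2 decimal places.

RD = -0.11

risk, insecticide-treated plots = 1620/4692 = 0.3453
risk, untreated plots = 2203/4816 = 0.4574
risk difference = 0.3453 − 0.4574 = -0.11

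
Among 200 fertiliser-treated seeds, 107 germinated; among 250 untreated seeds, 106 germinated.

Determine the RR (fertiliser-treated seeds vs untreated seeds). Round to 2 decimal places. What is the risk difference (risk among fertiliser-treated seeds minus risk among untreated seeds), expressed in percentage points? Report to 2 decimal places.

RR = 1.26; RD = 11.10

risk, fertiliser-treated seeds = 107/200 = 0.5350
risk, untreated seeds = 106/250 = 0.4240
RR = 0.5350 / 0.4240 = 1.26
risk difference = 0.5350 − 0.4240 = 0.1110 → 11.10 percentage points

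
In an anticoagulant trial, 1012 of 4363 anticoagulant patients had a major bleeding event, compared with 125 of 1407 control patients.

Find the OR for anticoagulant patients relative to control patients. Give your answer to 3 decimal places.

OR = (1012 × 1282) / (3351 × 125) = 1297384/418875 ≈ 3.097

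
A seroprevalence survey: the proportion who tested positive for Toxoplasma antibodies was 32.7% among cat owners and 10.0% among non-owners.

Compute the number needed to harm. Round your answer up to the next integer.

absolute risk difference = 0.227000
1 / 0.227000 = 4.405 → round up → 5

NNH = 5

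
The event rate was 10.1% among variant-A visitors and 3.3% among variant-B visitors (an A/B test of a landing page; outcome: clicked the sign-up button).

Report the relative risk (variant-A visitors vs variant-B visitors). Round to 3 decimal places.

RR = 0.10100 / 0.03300 = 3.061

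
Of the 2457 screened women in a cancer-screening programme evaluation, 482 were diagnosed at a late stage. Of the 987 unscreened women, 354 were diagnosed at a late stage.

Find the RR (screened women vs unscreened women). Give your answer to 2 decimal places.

0.55

risk, screened women = 482/2457 = 0.1962
risk, unscreened women = 354/987 = 0.3587
RR = 0.1962 / 0.3587 = 0.55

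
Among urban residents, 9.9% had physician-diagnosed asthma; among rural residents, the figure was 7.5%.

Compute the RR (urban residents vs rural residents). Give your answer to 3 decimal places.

RR = 0.0990 / 0.0750 = 1.320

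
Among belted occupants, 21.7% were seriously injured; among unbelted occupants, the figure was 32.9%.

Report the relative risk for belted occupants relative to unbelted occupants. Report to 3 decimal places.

RR = 0.2170 / 0.3290 = 0.660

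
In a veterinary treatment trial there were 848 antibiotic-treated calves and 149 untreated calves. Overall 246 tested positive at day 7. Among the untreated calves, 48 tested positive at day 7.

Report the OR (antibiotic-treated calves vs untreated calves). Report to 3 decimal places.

antibiotic-treated calves with the outcome: 246 − 48 = 198
antibiotic-treated calves without the outcome: 848 − 198 = 650
untreated calves without the outcome: 149 − 48 = 101
OR = (198 × 101) / (650 × 48) = 19998/31200 ≈ 0.641

OR = 0.641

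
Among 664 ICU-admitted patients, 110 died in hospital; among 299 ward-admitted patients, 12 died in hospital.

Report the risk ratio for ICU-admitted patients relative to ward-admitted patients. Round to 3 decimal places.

risk, ICU-admitted patients = 110/664 = 0.16566
risk, ward-admitted patients = 12/299 = 0.04013
RR = 0.16566 / 0.04013 = 4.128

RR: 4.128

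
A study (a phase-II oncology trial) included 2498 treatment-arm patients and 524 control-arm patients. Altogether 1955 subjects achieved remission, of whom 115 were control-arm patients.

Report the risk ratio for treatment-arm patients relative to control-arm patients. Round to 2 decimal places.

treatment-arm patients with the outcome: 1955 − 115 = 1840
treatment-arm patients without the outcome: 2498 − 1840 = 658
control-arm patients without the outcome: 524 − 115 = 409
risk, treatment-arm patients = 1840/2498 = 0.7366
risk, control-arm patients = 115/524 = 0.2195
RR = 0.7366 / 0.2195 = 3.36

RR: 3.36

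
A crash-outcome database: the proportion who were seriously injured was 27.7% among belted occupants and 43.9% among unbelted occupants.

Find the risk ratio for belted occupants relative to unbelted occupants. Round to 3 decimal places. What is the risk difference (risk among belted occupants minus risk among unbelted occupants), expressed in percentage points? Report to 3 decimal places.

RR = 0.631; RD = -16.200

RR = 0.2770 / 0.4390 = 0.631
risk difference = 0.2770 − 0.4390 = -0.1620 → -16.200 percentage points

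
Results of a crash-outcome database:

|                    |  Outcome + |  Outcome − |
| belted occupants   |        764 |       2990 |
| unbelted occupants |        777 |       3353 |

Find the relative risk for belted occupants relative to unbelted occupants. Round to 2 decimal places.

RR ≈ 1.08

risk, belted occupants = 764/3754 = 0.2035
risk, unbelted occupants = 777/4130 = 0.1881
RR = 0.2035 / 0.1881 = 1.08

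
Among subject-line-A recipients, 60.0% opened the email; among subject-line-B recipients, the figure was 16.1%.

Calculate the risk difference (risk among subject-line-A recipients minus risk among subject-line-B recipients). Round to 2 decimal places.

risk difference = 0.6000 − 0.1610 = 0.44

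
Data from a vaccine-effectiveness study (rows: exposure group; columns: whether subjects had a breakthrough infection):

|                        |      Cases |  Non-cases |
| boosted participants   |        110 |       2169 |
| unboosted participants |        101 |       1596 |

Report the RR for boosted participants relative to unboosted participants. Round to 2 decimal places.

0.81

risk, boosted participants = 110/2279 = 0.04827
risk, unboosted participants = 101/1697 = 0.05952
RR = 0.04827 / 0.05952 = 0.81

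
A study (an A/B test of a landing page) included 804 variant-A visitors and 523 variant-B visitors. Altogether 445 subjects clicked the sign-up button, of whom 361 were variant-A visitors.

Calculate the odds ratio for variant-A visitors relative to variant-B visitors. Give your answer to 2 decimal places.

variant-A visitors without the outcome: 804 − 361 = 443
variant-B visitors with the outcome: 445 − 361 = 84
variant-B visitors without the outcome: 523 − 84 = 439
odds, variant-A visitors = 361/443 = 0.8149
odds, variant-B visitors = 84/439 = 0.1913
OR = 0.8149 / 0.1913 = 4.26

OR: 4.26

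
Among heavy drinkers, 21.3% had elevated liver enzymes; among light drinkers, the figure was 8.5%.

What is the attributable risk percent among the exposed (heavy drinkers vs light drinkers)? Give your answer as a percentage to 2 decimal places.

AR% = (0.2130 − 0.0850) / 0.2130 = 0.6009 → 60.09%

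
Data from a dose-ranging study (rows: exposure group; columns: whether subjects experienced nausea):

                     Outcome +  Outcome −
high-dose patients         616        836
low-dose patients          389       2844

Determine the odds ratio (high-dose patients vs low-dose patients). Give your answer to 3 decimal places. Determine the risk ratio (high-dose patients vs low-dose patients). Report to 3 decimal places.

OR = (616 × 2844) / (836 × 389) = 1751904/325204 ≈ 5.387
risk, high-dose patients = 616/1452 = 0.4242
risk, low-dose patients = 389/3233 = 0.1203
RR = 0.4242 / 0.1203 = 3.526

OR = 5.387; RR = 3.526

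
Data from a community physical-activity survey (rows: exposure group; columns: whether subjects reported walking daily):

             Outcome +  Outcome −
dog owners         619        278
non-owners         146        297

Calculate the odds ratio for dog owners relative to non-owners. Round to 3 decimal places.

OR = 4.529

odds, dog owners = 619/278 = 2.2266
odds, non-owners = 146/297 = 0.4916
OR = 2.2266 / 0.4916 = 4.529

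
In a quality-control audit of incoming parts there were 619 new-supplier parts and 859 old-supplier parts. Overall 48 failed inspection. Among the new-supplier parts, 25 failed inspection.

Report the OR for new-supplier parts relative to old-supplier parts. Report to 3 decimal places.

OR ≈ 1.530

new-supplier parts without the outcome: 619 − 25 = 594
old-supplier parts with the outcome: 48 − 25 = 23
old-supplier parts without the outcome: 859 − 23 = 836
OR = (25 × 836) / (594 × 23) = 20900/13662 ≈ 1.530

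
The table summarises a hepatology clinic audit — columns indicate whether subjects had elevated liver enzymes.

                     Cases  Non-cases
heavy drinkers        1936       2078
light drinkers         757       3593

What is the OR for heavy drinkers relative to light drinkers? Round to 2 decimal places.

odds, heavy drinkers = 1936/2078 = 0.9317
odds, light drinkers = 757/3593 = 0.2107
OR = 0.9317 / 0.2107 = 4.42

OR = 4.42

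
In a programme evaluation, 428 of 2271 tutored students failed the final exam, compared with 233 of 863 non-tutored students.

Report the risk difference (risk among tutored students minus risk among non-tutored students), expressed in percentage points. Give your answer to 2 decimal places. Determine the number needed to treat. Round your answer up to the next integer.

risk, tutored students = 428/2271 = 0.1885
risk, non-tutored students = 233/863 = 0.2700
risk difference = 0.1885 − 0.2700 = -0.0815 → -8.15 percentage points
absolute risk difference = 0.081525
1 / 0.081525 = 12.266 → round up → 13

RD = -8.15; NNT = 13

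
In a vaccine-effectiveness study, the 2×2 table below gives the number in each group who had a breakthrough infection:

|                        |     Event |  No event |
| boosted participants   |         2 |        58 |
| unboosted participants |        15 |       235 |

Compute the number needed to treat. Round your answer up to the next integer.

38

risk, boosted participants = 2/60 = 0.033333
risk, unboosted participants = 15/250 = 0.060000
absolute risk difference = 0.026667
1 / 0.026667 = 37.500 → round up → 38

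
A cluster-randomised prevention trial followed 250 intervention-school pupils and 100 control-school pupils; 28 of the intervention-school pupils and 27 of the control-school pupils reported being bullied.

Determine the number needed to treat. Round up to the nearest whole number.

risk, intervention-school pupils = 28/250 = 0.112000
risk, control-school pupils = 27/100 = 0.270000
absolute risk difference = 0.158000
1 / 0.158000 = 6.329 → round up → 7

7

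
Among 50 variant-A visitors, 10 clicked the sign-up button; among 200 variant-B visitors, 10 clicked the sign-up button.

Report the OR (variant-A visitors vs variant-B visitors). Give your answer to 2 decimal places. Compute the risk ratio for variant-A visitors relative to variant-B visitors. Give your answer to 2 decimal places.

odds, variant-A visitors = 10/40 = 0.2500
odds, variant-B visitors = 10/190 = 0.0526
OR = 0.2500 / 0.0526 = 4.75
risk, variant-A visitors = 10/50 = 0.2000
risk, variant-B visitors = 10/200 = 0.0500
RR = 0.2000 / 0.0500 = 4.00

OR = 4.75; RR = 4.00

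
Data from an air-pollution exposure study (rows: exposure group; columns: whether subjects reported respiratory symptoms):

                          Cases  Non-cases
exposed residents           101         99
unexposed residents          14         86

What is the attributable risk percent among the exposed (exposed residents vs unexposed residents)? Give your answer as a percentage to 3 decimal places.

AR% = 72.277%

risk, exposed residents = 101/200 = 0.5050
risk, unexposed residents = 14/100 = 0.1400
AR% = (0.5050 − 0.1400) / 0.5050 = 0.7228 → 72.277%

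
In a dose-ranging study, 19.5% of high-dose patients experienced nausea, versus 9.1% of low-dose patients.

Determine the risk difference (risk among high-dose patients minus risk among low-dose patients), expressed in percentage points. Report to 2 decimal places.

risk difference = 0.1950 − 0.0910 = 0.1040 → 10.40 percentage points

RD ≈ 10.40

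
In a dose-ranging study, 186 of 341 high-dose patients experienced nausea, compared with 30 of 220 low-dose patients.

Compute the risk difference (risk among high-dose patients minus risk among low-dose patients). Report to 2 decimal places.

risk, high-dose patients = 186/341 = 0.5455
risk, low-dose patients = 30/220 = 0.1364
risk difference = 0.5455 − 0.1364 = 0.41

0.41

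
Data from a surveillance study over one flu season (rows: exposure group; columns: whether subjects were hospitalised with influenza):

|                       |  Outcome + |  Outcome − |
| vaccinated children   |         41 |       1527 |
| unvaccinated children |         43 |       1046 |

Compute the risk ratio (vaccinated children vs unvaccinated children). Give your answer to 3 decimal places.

0.662

risk, vaccinated children = 41/1568 = 0.02615
risk, unvaccinated children = 43/1089 = 0.03949
RR = 0.02615 / 0.03949 = 0.662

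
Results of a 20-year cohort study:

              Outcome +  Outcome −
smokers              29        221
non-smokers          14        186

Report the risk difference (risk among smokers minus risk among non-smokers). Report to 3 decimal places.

0.046

risk, smokers = 29/250 = 0.1160
risk, non-smokers = 14/200 = 0.0700
risk difference = 0.1160 − 0.0700 = 0.046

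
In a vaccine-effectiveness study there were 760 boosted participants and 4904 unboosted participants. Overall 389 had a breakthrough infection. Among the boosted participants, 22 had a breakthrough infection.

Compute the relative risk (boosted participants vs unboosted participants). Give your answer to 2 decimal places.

RR = 0.39

boosted participants without the outcome: 760 − 22 = 738
unboosted participants with the outcome: 389 − 22 = 367
unboosted participants without the outcome: 4904 − 367 = 4537
risk, boosted participants = 22/760 = 0.02895
risk, unboosted participants = 367/4904 = 0.07484
RR = 0.02895 / 0.07484 = 0.39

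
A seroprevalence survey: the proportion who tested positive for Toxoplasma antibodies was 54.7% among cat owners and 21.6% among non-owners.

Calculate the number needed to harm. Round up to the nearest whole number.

NNH = 4

absolute risk difference = 0.331000
1 / 0.331000 = 3.021 → round up → 4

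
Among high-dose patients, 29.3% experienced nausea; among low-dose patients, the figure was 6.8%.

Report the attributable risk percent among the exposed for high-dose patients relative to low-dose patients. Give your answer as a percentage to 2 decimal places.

AR% = (0.2930 − 0.0680) / 0.2930 = 0.7679 → 76.79%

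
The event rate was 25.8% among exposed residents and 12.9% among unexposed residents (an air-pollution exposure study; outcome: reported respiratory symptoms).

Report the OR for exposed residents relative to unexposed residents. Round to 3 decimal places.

odds, exposed residents = 0.2580/0.7420 = 0.3477
odds, unexposed residents = 0.1290/0.8710 = 0.1481
OR = 0.3477 / 0.1481 = 2.348

OR = 2.348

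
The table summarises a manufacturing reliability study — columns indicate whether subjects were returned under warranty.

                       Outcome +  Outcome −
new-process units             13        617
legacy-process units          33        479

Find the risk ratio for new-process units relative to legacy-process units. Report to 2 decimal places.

risk, new-process units = 13/630 = 0.02063
risk, legacy-process units = 33/512 = 0.06445
RR = 0.02063 / 0.06445 = 0.32

0.32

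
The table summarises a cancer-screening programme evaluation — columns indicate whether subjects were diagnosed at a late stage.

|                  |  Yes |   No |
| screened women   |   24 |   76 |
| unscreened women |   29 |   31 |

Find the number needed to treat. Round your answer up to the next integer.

risk, screened women = 24/100 = 0.240000
risk, unscreened women = 29/60 = 0.483333
absolute risk difference = 0.243333
1 / 0.243333 = 4.110 → round up → 5

5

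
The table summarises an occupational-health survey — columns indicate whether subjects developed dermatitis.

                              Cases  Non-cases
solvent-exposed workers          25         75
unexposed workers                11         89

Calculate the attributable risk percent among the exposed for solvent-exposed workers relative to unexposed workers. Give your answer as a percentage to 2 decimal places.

risk, solvent-exposed workers = 25/100 = 0.2500
risk, unexposed workers = 11/100 = 0.1100
AR% = (0.2500 − 0.1100) / 0.2500 = 0.5600 → 56.00%

AR% = 56.00%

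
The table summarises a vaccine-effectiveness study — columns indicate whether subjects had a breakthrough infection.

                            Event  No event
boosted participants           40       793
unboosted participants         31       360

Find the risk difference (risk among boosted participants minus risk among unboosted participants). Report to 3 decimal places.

-0.031

risk, boosted participants = 40/833 = 0.04802
risk, unboosted participants = 31/391 = 0.07928
risk difference = 0.04802 − 0.07928 = -0.031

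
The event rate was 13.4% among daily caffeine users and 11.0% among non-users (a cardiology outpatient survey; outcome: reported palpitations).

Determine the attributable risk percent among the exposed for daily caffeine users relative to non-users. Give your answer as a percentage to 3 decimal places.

AR% = (0.1340 − 0.1100) / 0.1340 = 0.1791 → 17.910%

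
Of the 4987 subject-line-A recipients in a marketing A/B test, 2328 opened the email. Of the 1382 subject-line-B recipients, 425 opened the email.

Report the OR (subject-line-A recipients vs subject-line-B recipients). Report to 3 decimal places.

OR = (2328 × 957) / (2659 × 425) = 2227896/1130075 ≈ 1.971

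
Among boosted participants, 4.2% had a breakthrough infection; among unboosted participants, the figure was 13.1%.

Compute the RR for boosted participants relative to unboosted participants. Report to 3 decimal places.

RR = 0.04200 / 0.13100 = 0.321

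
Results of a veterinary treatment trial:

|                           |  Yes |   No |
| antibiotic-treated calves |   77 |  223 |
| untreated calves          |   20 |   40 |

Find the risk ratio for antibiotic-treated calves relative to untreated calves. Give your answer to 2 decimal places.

risk, antibiotic-treated calves = 77/300 = 0.2567
risk, untreated calves = 20/60 = 0.3333
RR = 0.2567 / 0.3333 = 0.77

RR = 0.77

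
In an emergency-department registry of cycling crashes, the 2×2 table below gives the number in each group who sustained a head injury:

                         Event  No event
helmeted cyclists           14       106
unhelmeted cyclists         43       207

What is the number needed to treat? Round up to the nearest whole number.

risk, helmeted cyclists = 14/120 = 0.116667
risk, unhelmeted cyclists = 43/250 = 0.172000
absolute risk difference = 0.055333
1 / 0.055333 = 18.072 → round up → 19

NNT ≈ 19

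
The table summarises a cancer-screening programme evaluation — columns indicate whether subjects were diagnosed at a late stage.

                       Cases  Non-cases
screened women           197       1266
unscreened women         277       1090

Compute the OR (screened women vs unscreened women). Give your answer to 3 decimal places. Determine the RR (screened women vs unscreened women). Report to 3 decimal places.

OR = (197 × 1090) / (1266 × 277) = 214730/350682 ≈ 0.612
risk, screened women = 197/1463 = 0.1347
risk, unscreened women = 277/1367 = 0.2026
RR = 0.1347 / 0.2026 = 0.665

OR = 0.612; RR = 0.665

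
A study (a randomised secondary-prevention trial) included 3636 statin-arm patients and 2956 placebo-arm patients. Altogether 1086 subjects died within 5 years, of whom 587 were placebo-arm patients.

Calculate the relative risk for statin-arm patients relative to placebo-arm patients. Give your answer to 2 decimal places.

statin-arm patients with the outcome: 1086 − 587 = 499
statin-arm patients without the outcome: 3636 − 499 = 3137
placebo-arm patients without the outcome: 2956 − 587 = 2369
risk, statin-arm patients = 499/3636 = 0.1372
risk, placebo-arm patients = 587/2956 = 0.1986
RR = 0.1372 / 0.1986 = 0.69

RR: 0.69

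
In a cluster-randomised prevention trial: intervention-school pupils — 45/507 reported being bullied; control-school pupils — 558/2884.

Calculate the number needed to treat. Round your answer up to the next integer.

10

risk, intervention-school pupils = 45/507 = 0.088757
risk, control-school pupils = 558/2884 = 0.193481
absolute risk difference = 0.104724
1 / 0.104724 = 9.549 → round up → 10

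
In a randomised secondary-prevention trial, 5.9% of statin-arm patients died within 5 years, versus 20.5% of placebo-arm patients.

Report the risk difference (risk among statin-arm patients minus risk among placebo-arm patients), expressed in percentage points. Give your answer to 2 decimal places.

risk difference = 0.0590 − 0.2050 = -0.1460 → -14.60 percentage points

RD = -14.60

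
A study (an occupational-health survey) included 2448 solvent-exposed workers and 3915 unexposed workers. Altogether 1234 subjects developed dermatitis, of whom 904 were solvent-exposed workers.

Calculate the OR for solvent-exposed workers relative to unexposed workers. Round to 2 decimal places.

solvent-exposed workers without the outcome: 2448 − 904 = 1544
unexposed workers with the outcome: 1234 − 904 = 330
unexposed workers without the outcome: 3915 − 330 = 3585
odds, solvent-exposed workers = 904/1544 = 0.5855
odds, unexposed workers = 330/3585 = 0.0921
OR = 0.5855 / 0.0921 = 6.36

6.36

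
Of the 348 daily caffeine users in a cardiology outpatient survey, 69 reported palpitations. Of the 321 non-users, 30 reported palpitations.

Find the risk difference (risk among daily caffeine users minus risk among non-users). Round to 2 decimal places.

risk, daily caffeine users = 69/348 = 0.1983
risk, non-users = 30/321 = 0.0935
risk difference = 0.1983 − 0.0935 = 0.10

RD ≈ 0.10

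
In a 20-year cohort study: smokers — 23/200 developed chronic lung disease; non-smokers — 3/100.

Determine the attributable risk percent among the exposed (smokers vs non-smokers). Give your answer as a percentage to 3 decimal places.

73.913%

risk, smokers = 23/200 = 0.11500
risk, non-smokers = 3/100 = 0.03000
AR% = (0.11500 − 0.03000) / 0.11500 = 0.7391 → 73.913%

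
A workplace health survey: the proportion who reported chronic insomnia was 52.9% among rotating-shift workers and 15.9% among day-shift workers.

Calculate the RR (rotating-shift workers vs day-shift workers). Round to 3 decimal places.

RR = 0.5290 / 0.1590 = 3.327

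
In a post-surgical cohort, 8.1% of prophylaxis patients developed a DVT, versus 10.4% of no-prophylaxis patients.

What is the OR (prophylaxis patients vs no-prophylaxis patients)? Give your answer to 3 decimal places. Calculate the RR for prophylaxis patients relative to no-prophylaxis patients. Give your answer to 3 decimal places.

OR = 0.759; RR = 0.779

odds, prophylaxis patients = 0.0810/0.9190 = 0.0881
odds, no-prophylaxis patients = 0.1040/0.8960 = 0.1161
OR = 0.0881 / 0.1161 = 0.759
RR = 0.0810 / 0.1040 = 0.779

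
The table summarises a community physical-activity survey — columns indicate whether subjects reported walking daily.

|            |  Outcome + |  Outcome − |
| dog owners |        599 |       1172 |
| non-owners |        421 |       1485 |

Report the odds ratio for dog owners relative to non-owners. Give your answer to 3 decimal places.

OR = (599 × 1485) / (1172 × 421) = 889515/493412 ≈ 1.803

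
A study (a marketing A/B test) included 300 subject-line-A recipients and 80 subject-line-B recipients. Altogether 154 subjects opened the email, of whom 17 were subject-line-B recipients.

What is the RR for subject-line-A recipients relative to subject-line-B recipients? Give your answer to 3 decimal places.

2.149

subject-line-A recipients with the outcome: 154 − 17 = 137
subject-line-A recipients without the outcome: 300 − 137 = 163
subject-line-B recipients without the outcome: 80 − 17 = 63
risk, subject-line-A recipients = 137/300 = 0.4567
risk, subject-line-B recipients = 17/80 = 0.2125
RR = 0.4567 / 0.2125 = 2.149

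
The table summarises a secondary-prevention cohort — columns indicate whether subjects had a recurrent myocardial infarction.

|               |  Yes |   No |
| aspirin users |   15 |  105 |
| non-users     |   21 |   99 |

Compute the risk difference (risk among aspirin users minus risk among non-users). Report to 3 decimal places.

risk, aspirin users = 15/120 = 0.1250
risk, non-users = 21/120 = 0.1750
risk difference = 0.1250 − 0.1750 = -0.050

RD ≈ -0.050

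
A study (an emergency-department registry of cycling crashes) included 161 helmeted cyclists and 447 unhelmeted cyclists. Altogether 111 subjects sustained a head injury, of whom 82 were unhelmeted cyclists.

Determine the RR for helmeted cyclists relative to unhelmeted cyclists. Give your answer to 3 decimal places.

helmeted cyclists with the outcome: 111 − 82 = 29
helmeted cyclists without the outcome: 161 − 29 = 132
unhelmeted cyclists without the outcome: 447 − 82 = 365
risk, helmeted cyclists = 29/161 = 0.1801
risk, unhelmeted cyclists = 82/447 = 0.1834
RR = 0.1801 / 0.1834 = 0.982

RR ≈ 0.982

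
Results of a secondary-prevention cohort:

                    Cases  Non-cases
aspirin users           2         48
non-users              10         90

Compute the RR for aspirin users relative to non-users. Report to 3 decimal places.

0.400

risk, aspirin users = 2/50 = 0.04000
risk, non-users = 10/100 = 0.10000
RR = 0.04000 / 0.10000 = 0.400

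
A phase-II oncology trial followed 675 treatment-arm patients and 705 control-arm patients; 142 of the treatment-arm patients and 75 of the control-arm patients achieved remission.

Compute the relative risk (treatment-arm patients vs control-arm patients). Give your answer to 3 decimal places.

risk, treatment-arm patients = 142/675 = 0.2104
risk, control-arm patients = 75/705 = 0.1064
RR = 0.2104 / 0.1064 = 1.977

1.977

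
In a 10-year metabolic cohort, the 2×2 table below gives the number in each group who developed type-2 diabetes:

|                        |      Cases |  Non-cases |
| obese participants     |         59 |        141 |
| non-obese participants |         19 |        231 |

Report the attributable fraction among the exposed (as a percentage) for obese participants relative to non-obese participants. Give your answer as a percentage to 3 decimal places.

74.237%

risk, obese participants = 59/200 = 0.2950
risk, non-obese participants = 19/250 = 0.0760
AR% = (0.2950 − 0.0760) / 0.2950 = 0.7424 → 74.237%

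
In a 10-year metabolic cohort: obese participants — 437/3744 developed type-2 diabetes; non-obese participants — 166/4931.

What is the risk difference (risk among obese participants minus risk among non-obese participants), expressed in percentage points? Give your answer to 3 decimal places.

8.306

risk, obese participants = 437/3744 = 0.11672
risk, non-obese participants = 166/4931 = 0.03366
risk difference = 0.11672 − 0.03366 = 0.08306 → 8.306 percentage points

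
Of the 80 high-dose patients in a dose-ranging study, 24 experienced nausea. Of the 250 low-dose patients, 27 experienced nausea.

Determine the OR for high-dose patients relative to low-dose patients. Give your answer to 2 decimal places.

odds, high-dose patients = 24/56 = 0.4286
odds, low-dose patients = 27/223 = 0.1211
OR = 0.4286 / 0.1211 = 3.54

OR = 3.54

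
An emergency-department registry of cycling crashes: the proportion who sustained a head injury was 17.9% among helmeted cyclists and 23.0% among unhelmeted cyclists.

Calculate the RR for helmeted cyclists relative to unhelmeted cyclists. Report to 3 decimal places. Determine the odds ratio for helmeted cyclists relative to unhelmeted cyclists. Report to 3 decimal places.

RR = 0.778; OR = 0.730

RR = 0.1790 / 0.2300 = 0.778
odds, helmeted cyclists = 0.1790/0.8210 = 0.2180
odds, unhelmeted cyclists = 0.2300/0.7700 = 0.2987
OR = 0.2180 / 0.2987 = 0.730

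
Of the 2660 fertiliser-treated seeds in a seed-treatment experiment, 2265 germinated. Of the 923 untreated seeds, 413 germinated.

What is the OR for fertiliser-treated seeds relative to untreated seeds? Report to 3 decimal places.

OR = (2265 × 510) / (395 × 413) = 1155150/163135 ≈ 7.081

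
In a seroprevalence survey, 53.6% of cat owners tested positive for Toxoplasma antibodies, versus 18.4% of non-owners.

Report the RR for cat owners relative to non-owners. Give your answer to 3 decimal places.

RR = 0.5360 / 0.1840 = 2.913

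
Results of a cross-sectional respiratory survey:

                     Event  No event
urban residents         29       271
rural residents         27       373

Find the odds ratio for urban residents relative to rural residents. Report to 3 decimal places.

OR = (29 × 373) / (271 × 27) = 10817/7317 ≈ 1.478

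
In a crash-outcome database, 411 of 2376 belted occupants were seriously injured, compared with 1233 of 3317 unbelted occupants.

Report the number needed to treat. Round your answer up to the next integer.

risk, belted occupants = 411/2376 = 0.172980
risk, unbelted occupants = 1233/3317 = 0.371721
absolute risk difference = 0.198742
1 / 0.198742 = 5.032 → round up → 6

NNT ≈ 6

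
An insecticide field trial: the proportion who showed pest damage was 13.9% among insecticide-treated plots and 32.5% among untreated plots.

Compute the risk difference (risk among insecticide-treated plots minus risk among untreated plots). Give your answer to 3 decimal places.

risk difference = 0.1390 − 0.3250 = -0.186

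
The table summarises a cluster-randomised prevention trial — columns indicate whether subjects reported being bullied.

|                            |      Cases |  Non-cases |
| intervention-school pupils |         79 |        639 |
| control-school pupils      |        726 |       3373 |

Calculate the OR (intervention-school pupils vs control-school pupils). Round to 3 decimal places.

OR = (79 × 3373) / (639 × 726) = 266467/463914 ≈ 0.574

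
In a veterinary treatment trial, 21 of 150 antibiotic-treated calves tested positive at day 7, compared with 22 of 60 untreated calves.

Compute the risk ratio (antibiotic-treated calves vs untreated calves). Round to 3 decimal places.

risk, antibiotic-treated calves = 21/150 = 0.1400
risk, untreated calves = 22/60 = 0.3667
RR = 0.1400 / 0.3667 = 0.382

0.382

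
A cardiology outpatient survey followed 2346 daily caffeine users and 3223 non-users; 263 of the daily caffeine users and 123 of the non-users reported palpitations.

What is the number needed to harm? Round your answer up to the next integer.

risk, daily caffeine users = 263/2346 = 0.112106
risk, non-users = 123/3223 = 0.038163
absolute risk difference = 0.073943
1 / 0.073943 = 13.524 → round up → 14

14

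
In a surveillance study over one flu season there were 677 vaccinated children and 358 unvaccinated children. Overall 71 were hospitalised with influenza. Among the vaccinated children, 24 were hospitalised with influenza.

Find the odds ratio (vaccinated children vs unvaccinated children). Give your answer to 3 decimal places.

OR = 0.243

vaccinated children without the outcome: 677 − 24 = 653
unvaccinated children with the outcome: 71 − 24 = 47
unvaccinated children without the outcome: 358 − 47 = 311
OR = (24 × 311) / (653 × 47) = 7464/30691 ≈ 0.243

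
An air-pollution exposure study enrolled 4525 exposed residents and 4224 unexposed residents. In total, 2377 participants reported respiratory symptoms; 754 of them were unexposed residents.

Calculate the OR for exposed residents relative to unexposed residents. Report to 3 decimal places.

2.574

exposed residents with the outcome: 2377 − 754 = 1623
exposed residents without the outcome: 4525 − 1623 = 2902
unexposed residents without the outcome: 4224 − 754 = 3470
OR = (1623 × 3470) / (2902 × 754) = 5631810/2188108 ≈ 2.574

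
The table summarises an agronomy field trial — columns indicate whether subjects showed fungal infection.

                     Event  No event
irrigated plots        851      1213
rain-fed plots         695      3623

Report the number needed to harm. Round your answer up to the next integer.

risk, irrigated plots = 851/2064 = 0.412306
risk, rain-fed plots = 695/4318 = 0.160954
absolute risk difference = 0.251352
1 / 0.251352 = 3.978 → round up → 4

4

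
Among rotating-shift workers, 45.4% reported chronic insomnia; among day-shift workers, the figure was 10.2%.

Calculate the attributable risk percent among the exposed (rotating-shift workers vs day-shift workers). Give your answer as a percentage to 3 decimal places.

AR% = (0.4540 − 0.1020) / 0.4540 = 0.7753 → 77.533%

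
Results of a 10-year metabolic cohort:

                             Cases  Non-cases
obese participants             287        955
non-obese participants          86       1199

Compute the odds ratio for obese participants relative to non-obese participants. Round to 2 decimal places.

OR = (287 × 1199) / (955 × 86) = 344113/82130 ≈ 4.19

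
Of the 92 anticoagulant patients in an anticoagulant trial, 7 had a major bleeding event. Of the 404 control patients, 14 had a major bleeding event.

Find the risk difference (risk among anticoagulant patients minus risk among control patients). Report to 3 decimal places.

risk, anticoagulant patients = 7/92 = 0.07609
risk, control patients = 14/404 = 0.03465
risk difference = 0.07609 − 0.03465 = 0.041

RD = 0.041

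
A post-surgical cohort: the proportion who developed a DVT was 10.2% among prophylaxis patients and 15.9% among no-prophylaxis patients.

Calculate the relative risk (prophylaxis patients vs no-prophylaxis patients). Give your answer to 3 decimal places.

RR = 0.1020 / 0.1590 = 0.642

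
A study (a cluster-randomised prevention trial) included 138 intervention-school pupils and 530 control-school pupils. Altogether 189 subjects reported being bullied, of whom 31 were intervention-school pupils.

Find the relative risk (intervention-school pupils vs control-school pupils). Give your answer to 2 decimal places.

0.75

intervention-school pupils without the outcome: 138 − 31 = 107
control-school pupils with the outcome: 189 − 31 = 158
control-school pupils without the outcome: 530 − 158 = 372
risk, intervention-school pupils = 31/138 = 0.2246
risk, control-school pupils = 158/530 = 0.2981
RR = 0.2246 / 0.2981 = 0.75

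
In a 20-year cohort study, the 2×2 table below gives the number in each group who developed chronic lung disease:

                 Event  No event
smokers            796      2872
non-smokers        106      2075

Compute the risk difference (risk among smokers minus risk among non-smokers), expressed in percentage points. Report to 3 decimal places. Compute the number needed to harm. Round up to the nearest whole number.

risk, smokers = 796/3668 = 0.21701
risk, non-smokers = 106/2181 = 0.04860
risk difference = 0.21701 − 0.04860 = 0.16841 → 16.841 percentage points
absolute risk difference = 0.168410
1 / 0.168410 = 5.938 → round up → 6

RD = 16.841; NNH = 6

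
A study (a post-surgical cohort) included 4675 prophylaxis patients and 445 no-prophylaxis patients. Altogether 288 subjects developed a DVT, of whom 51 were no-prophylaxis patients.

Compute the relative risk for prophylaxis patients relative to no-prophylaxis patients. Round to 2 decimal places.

prophylaxis patients with the outcome: 288 − 51 = 237
prophylaxis patients without the outcome: 4675 − 237 = 4438
no-prophylaxis patients without the outcome: 445 − 51 = 394
risk, prophylaxis patients = 237/4675 = 0.0507
risk, no-prophylaxis patients = 51/445 = 0.1146
RR = 0.0507 / 0.1146 = 0.44

0.44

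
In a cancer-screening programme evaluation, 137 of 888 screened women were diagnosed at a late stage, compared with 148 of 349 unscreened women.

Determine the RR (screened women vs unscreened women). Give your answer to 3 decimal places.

risk, screened women = 137/888 = 0.1543
risk, unscreened women = 148/349 = 0.4241
RR = 0.1543 / 0.4241 = 0.364

RR: 0.364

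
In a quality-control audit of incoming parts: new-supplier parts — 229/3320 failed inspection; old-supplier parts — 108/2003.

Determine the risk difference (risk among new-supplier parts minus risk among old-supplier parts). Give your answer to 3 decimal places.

risk, new-supplier parts = 229/3320 = 0.0690
risk, old-supplier parts = 108/2003 = 0.0539
risk difference = 0.0690 − 0.0539 = 0.015

0.015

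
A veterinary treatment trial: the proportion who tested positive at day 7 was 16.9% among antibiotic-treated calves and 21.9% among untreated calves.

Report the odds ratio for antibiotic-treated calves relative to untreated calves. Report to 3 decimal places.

OR = 0.725

odds, antibiotic-treated calves = 0.1690/0.8310 = 0.2034
odds, untreated calves = 0.2190/0.7810 = 0.2804
OR = 0.2034 / 0.2804 = 0.725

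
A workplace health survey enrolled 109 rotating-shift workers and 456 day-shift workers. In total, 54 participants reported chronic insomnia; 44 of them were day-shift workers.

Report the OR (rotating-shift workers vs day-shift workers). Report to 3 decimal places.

0.946

rotating-shift workers with the outcome: 54 − 44 = 10
rotating-shift workers without the outcome: 109 − 10 = 99
day-shift workers without the outcome: 456 − 44 = 412
OR = (10 × 412) / (99 × 44) = 4120/4356 ≈ 0.946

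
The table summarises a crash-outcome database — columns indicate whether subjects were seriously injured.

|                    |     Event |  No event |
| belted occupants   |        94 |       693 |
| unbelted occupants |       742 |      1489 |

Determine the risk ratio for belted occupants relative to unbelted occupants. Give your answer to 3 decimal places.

risk, belted occupants = 94/787 = 0.1194
risk, unbelted occupants = 742/2231 = 0.3326
RR = 0.1194 / 0.3326 = 0.359

0.359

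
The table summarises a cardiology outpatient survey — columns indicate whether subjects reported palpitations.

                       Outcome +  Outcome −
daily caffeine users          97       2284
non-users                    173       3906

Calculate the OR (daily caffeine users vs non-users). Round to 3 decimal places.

OR = (97 × 3906) / (2284 × 173) = 378882/395132 ≈ 0.959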